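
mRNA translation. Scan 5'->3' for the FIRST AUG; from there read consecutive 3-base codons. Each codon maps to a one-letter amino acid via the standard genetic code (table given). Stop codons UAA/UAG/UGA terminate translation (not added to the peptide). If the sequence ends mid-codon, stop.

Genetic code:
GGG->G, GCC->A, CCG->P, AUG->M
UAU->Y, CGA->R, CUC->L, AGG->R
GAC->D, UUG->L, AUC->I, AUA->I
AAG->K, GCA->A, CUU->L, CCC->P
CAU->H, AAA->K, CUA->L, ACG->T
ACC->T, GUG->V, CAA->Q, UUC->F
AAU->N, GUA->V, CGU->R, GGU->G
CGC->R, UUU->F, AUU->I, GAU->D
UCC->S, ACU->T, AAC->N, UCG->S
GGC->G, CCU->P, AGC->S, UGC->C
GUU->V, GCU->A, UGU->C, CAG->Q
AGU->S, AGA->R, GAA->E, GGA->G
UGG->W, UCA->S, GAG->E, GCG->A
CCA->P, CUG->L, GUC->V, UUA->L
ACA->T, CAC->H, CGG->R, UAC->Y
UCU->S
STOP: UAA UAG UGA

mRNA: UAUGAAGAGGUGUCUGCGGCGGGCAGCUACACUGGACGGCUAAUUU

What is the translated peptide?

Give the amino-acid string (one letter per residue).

start AUG at pos 1
pos 1: AUG -> M; peptide=M
pos 4: AAG -> K; peptide=MK
pos 7: AGG -> R; peptide=MKR
pos 10: UGU -> C; peptide=MKRC
pos 13: CUG -> L; peptide=MKRCL
pos 16: CGG -> R; peptide=MKRCLR
pos 19: CGG -> R; peptide=MKRCLRR
pos 22: GCA -> A; peptide=MKRCLRRA
pos 25: GCU -> A; peptide=MKRCLRRAA
pos 28: ACA -> T; peptide=MKRCLRRAAT
pos 31: CUG -> L; peptide=MKRCLRRAATL
pos 34: GAC -> D; peptide=MKRCLRRAATLD
pos 37: GGC -> G; peptide=MKRCLRRAATLDG
pos 40: UAA -> STOP

Answer: MKRCLRRAATLDG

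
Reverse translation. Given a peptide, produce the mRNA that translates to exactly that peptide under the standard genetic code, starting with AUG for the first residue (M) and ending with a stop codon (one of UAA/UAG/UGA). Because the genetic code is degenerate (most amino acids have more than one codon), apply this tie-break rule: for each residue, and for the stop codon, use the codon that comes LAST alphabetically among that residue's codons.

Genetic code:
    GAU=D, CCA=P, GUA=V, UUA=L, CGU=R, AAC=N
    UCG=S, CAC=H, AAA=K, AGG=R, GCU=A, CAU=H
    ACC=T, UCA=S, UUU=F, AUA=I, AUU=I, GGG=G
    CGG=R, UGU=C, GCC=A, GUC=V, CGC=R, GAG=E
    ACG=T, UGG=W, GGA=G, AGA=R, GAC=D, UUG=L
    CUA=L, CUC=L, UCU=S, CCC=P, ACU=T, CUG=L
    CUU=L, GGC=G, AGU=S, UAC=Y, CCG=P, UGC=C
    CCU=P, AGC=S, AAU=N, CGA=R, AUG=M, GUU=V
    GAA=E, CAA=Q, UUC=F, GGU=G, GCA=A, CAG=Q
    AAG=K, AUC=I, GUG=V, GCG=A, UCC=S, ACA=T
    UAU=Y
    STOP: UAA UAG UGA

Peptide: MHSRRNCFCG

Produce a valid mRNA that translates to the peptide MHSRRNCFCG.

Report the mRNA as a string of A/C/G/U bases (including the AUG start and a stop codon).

Answer: mRNA: AUGCAUUCUCGUCGUAAUUGUUUUUGUGGUUGA

Derivation:
residue 1: M -> AUG (start codon)
residue 2: H codons sorted = CAC,CAU -> pick last = CAU
residue 3: S codons sorted = AGC,AGU,UCA,UCC,UCG,UCU -> pick last = UCU
residue 4: R codons sorted = AGA,AGG,CGA,CGC,CGG,CGU -> pick last = CGU
residue 5: R codons sorted = AGA,AGG,CGA,CGC,CGG,CGU -> pick last = CGU
residue 6: N codons sorted = AAC,AAU -> pick last = AAU
residue 7: C codons sorted = UGC,UGU -> pick last = UGU
residue 8: F codons sorted = UUC,UUU -> pick last = UUU
residue 9: C codons sorted = UGC,UGU -> pick last = UGU
residue 10: G codons sorted = GGA,GGC,GGG,GGU -> pick last = GGU
terminator: stop codons sorted = UAA,UAG,UGA -> pick last = UGA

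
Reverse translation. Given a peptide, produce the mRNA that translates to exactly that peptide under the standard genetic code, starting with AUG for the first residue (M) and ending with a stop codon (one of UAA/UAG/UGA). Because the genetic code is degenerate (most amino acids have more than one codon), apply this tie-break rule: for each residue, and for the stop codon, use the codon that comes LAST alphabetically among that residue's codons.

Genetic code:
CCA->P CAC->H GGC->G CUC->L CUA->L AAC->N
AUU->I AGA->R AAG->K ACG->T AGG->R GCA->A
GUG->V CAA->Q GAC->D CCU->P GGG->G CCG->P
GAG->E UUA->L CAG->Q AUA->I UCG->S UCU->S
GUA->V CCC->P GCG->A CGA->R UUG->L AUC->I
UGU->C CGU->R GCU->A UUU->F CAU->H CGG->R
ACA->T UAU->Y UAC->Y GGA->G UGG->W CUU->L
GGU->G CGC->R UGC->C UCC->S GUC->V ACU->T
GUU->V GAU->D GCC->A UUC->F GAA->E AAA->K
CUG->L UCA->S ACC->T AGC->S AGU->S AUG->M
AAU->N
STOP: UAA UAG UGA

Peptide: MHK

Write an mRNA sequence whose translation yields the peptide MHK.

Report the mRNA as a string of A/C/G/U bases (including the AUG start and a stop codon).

Answer: mRNA: AUGCAUAAGUGA

Derivation:
residue 1: M -> AUG (start codon)
residue 2: H codons sorted = CAC,CAU -> pick last = CAU
residue 3: K codons sorted = AAA,AAG -> pick last = AAG
terminator: stop codons sorted = UAA,UAG,UGA -> pick last = UGA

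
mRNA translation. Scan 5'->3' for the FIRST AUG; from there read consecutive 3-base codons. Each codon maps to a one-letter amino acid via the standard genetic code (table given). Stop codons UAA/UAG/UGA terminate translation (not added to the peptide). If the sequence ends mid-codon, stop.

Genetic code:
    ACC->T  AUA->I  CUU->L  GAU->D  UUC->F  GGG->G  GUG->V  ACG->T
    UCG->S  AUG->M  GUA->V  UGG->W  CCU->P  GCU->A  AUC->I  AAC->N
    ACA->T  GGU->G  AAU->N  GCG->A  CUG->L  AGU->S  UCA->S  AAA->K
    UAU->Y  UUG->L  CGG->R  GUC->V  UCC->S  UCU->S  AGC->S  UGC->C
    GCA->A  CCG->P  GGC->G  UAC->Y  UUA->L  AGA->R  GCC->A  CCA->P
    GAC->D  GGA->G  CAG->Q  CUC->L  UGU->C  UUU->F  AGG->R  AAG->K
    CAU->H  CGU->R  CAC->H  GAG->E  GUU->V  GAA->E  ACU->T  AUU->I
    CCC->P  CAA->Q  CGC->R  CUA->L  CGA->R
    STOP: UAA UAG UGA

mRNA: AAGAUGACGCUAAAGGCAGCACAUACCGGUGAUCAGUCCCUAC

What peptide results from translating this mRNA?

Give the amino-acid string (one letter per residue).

start AUG at pos 3
pos 3: AUG -> M; peptide=M
pos 6: ACG -> T; peptide=MT
pos 9: CUA -> L; peptide=MTL
pos 12: AAG -> K; peptide=MTLK
pos 15: GCA -> A; peptide=MTLKA
pos 18: GCA -> A; peptide=MTLKAA
pos 21: CAU -> H; peptide=MTLKAAH
pos 24: ACC -> T; peptide=MTLKAAHT
pos 27: GGU -> G; peptide=MTLKAAHTG
pos 30: GAU -> D; peptide=MTLKAAHTGD
pos 33: CAG -> Q; peptide=MTLKAAHTGDQ
pos 36: UCC -> S; peptide=MTLKAAHTGDQS
pos 39: CUA -> L; peptide=MTLKAAHTGDQSL
pos 42: only 1 nt remain (<3), stop (end of mRNA)

Answer: MTLKAAHTGDQSL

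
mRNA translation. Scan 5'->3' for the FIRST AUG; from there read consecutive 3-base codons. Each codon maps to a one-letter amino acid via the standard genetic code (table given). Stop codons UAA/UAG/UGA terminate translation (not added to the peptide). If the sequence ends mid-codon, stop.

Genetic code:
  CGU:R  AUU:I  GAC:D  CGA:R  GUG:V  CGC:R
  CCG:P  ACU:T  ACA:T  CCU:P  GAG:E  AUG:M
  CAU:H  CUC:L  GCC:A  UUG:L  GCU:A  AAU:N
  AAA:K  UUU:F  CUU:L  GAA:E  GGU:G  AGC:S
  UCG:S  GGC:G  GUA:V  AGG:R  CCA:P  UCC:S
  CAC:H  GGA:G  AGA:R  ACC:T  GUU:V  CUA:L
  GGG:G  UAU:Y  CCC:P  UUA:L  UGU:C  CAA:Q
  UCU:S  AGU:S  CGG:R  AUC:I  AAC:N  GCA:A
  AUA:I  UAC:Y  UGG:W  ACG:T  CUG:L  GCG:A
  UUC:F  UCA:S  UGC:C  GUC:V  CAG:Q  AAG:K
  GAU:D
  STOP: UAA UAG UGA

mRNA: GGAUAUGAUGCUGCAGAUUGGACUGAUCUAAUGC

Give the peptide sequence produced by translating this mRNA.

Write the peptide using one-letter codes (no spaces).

start AUG at pos 4
pos 4: AUG -> M; peptide=M
pos 7: AUG -> M; peptide=MM
pos 10: CUG -> L; peptide=MML
pos 13: CAG -> Q; peptide=MMLQ
pos 16: AUU -> I; peptide=MMLQI
pos 19: GGA -> G; peptide=MMLQIG
pos 22: CUG -> L; peptide=MMLQIGL
pos 25: AUC -> I; peptide=MMLQIGLI
pos 28: UAA -> STOP

Answer: MMLQIGLI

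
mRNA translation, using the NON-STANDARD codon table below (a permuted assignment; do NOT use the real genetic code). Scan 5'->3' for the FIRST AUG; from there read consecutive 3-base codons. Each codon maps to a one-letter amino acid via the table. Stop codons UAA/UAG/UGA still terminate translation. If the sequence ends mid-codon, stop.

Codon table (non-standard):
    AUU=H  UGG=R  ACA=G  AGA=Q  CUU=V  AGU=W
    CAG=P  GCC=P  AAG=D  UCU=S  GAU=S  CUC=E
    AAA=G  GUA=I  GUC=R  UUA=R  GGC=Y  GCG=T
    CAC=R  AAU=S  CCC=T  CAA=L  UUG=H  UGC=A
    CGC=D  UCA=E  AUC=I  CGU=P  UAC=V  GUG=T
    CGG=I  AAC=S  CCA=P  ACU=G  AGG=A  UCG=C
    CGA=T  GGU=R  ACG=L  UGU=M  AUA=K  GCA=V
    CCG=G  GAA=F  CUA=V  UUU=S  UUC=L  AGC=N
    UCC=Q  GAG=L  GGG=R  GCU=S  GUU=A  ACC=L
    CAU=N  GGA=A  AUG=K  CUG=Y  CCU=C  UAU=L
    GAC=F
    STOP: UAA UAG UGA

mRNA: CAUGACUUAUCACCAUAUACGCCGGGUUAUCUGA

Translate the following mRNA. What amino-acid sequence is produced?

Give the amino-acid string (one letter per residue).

start AUG at pos 1
pos 1: AUG -> K; peptide=K
pos 4: ACU -> G; peptide=KG
pos 7: UAU -> L; peptide=KGL
pos 10: CAC -> R; peptide=KGLR
pos 13: CAU -> N; peptide=KGLRN
pos 16: AUA -> K; peptide=KGLRNK
pos 19: CGC -> D; peptide=KGLRNKD
pos 22: CGG -> I; peptide=KGLRNKDI
pos 25: GUU -> A; peptide=KGLRNKDIA
pos 28: AUC -> I; peptide=KGLRNKDIAI
pos 31: UGA -> STOP

Answer: KGLRNKDIAI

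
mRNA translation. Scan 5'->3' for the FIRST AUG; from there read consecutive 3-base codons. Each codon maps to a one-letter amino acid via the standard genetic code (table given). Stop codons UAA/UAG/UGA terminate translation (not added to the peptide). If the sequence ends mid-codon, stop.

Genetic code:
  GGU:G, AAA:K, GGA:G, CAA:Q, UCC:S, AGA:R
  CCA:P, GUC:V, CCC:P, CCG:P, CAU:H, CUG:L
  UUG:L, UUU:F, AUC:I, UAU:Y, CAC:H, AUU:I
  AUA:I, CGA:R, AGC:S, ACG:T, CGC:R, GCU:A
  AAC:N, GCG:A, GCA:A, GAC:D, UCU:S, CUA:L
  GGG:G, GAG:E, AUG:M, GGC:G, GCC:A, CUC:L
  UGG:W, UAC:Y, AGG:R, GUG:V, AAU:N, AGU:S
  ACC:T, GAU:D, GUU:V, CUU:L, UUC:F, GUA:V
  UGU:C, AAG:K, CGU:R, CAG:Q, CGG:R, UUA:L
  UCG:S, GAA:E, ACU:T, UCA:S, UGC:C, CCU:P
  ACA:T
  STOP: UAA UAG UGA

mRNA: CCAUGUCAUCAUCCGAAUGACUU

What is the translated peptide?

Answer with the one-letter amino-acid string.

start AUG at pos 2
pos 2: AUG -> M; peptide=M
pos 5: UCA -> S; peptide=MS
pos 8: UCA -> S; peptide=MSS
pos 11: UCC -> S; peptide=MSSS
pos 14: GAA -> E; peptide=MSSSE
pos 17: UGA -> STOP

Answer: MSSSE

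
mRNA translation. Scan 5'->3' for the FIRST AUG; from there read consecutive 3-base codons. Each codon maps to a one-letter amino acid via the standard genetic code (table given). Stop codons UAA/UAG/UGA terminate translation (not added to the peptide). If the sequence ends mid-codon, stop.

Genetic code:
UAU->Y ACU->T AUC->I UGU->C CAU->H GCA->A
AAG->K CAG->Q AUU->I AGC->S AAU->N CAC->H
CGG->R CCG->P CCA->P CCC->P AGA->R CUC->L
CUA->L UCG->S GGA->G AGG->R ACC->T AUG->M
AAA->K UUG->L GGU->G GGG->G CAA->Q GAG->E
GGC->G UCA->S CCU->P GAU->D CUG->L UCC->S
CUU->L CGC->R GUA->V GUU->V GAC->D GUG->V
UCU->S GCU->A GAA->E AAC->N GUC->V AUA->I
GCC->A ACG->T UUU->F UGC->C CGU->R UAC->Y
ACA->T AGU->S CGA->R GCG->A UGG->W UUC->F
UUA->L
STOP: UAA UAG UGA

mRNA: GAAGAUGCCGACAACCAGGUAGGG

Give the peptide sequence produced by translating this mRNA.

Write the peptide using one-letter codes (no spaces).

start AUG at pos 4
pos 4: AUG -> M; peptide=M
pos 7: CCG -> P; peptide=MP
pos 10: ACA -> T; peptide=MPT
pos 13: ACC -> T; peptide=MPTT
pos 16: AGG -> R; peptide=MPTTR
pos 19: UAG -> STOP

Answer: MPTTR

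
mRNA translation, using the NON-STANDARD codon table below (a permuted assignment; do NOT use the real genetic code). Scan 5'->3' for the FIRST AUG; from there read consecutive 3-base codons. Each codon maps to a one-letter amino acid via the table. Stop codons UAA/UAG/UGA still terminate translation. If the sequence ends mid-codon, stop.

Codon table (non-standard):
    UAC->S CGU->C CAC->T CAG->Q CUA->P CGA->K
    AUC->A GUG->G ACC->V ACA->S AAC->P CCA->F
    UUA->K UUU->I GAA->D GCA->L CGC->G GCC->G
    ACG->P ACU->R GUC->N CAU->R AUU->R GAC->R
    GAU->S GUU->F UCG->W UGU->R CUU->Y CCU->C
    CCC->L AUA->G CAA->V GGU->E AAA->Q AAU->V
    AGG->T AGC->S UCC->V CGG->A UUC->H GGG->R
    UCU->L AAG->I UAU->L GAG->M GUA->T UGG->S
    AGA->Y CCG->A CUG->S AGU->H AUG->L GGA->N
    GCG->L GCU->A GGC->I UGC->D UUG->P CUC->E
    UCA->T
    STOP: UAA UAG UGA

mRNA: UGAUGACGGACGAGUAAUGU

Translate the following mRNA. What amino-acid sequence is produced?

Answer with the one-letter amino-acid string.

Answer: LPRM

Derivation:
start AUG at pos 2
pos 2: AUG -> L; peptide=L
pos 5: ACG -> P; peptide=LP
pos 8: GAC -> R; peptide=LPR
pos 11: GAG -> M; peptide=LPRM
pos 14: UAA -> STOP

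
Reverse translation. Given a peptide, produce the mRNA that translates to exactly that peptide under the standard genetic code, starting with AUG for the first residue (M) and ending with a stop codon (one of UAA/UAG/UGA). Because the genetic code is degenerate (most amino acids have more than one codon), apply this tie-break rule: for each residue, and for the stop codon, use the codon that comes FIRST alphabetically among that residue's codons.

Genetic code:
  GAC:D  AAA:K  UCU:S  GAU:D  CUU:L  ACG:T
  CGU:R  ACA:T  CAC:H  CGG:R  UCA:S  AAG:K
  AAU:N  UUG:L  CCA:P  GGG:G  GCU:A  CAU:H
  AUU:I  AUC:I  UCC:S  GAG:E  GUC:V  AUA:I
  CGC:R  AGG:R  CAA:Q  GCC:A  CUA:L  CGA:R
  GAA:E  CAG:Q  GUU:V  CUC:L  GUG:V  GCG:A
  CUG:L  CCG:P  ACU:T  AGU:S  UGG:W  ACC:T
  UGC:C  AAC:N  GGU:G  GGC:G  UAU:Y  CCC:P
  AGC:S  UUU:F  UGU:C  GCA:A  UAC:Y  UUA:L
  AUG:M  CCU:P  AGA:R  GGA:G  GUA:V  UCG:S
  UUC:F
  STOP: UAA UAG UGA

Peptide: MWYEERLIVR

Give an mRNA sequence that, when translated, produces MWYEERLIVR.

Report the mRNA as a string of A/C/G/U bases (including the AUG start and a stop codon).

residue 1: M -> AUG (start codon)
residue 2: W -> UGG (only codon)
residue 3: Y codons sorted = UAC,UAU -> pick first = UAC
residue 4: E codons sorted = GAA,GAG -> pick first = GAA
residue 5: E codons sorted = GAA,GAG -> pick first = GAA
residue 6: R codons sorted = AGA,AGG,CGA,CGC,CGG,CGU -> pick first = AGA
residue 7: L codons sorted = CUA,CUC,CUG,CUU,UUA,UUG -> pick first = CUA
residue 8: I codons sorted = AUA,AUC,AUU -> pick first = AUA
residue 9: V codons sorted = GUA,GUC,GUG,GUU -> pick first = GUA
residue 10: R codons sorted = AGA,AGG,CGA,CGC,CGG,CGU -> pick first = AGA
terminator: stop codons sorted = UAA,UAG,UGA -> pick first = UAA

Answer: mRNA: AUGUGGUACGAAGAAAGACUAAUAGUAAGAUAA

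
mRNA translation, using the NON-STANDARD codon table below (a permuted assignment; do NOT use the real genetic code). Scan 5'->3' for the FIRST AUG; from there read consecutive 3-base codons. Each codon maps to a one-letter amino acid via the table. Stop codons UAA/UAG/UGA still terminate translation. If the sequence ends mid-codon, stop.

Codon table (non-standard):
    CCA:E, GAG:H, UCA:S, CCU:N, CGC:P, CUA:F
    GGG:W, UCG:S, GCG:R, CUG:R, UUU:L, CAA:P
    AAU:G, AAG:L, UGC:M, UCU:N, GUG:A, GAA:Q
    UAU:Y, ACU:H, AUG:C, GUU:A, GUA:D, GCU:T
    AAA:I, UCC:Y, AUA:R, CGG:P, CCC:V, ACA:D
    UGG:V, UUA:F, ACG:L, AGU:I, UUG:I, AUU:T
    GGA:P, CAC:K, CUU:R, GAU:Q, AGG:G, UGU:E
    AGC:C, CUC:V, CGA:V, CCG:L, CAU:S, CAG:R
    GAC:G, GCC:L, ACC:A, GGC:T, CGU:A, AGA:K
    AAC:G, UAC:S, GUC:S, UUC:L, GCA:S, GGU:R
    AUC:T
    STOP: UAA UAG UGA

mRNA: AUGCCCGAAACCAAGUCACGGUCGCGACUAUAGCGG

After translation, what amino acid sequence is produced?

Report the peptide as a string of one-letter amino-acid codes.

start AUG at pos 0
pos 0: AUG -> C; peptide=C
pos 3: CCC -> V; peptide=CV
pos 6: GAA -> Q; peptide=CVQ
pos 9: ACC -> A; peptide=CVQA
pos 12: AAG -> L; peptide=CVQAL
pos 15: UCA -> S; peptide=CVQALS
pos 18: CGG -> P; peptide=CVQALSP
pos 21: UCG -> S; peptide=CVQALSPS
pos 24: CGA -> V; peptide=CVQALSPSV
pos 27: CUA -> F; peptide=CVQALSPSVF
pos 30: UAG -> STOP

Answer: CVQALSPSVF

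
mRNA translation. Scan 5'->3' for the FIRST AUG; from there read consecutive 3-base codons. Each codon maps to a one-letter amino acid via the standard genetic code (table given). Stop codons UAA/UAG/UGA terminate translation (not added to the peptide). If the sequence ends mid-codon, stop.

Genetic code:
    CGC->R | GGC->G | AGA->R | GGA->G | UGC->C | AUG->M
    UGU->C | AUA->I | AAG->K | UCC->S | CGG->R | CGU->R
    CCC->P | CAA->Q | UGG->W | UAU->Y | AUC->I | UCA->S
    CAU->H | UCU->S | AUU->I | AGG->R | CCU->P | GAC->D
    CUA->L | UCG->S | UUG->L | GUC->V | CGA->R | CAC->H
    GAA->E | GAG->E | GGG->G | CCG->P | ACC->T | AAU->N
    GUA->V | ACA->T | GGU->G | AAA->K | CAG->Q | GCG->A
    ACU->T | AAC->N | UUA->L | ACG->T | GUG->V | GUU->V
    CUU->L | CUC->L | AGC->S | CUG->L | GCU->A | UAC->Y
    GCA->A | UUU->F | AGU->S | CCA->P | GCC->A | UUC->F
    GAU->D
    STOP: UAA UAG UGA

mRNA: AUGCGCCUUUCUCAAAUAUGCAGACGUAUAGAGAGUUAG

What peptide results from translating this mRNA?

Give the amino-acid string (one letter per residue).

start AUG at pos 0
pos 0: AUG -> M; peptide=M
pos 3: CGC -> R; peptide=MR
pos 6: CUU -> L; peptide=MRL
pos 9: UCU -> S; peptide=MRLS
pos 12: CAA -> Q; peptide=MRLSQ
pos 15: AUA -> I; peptide=MRLSQI
pos 18: UGC -> C; peptide=MRLSQIC
pos 21: AGA -> R; peptide=MRLSQICR
pos 24: CGU -> R; peptide=MRLSQICRR
pos 27: AUA -> I; peptide=MRLSQICRRI
pos 30: GAG -> E; peptide=MRLSQICRRIE
pos 33: AGU -> S; peptide=MRLSQICRRIES
pos 36: UAG -> STOP

Answer: MRLSQICRRIES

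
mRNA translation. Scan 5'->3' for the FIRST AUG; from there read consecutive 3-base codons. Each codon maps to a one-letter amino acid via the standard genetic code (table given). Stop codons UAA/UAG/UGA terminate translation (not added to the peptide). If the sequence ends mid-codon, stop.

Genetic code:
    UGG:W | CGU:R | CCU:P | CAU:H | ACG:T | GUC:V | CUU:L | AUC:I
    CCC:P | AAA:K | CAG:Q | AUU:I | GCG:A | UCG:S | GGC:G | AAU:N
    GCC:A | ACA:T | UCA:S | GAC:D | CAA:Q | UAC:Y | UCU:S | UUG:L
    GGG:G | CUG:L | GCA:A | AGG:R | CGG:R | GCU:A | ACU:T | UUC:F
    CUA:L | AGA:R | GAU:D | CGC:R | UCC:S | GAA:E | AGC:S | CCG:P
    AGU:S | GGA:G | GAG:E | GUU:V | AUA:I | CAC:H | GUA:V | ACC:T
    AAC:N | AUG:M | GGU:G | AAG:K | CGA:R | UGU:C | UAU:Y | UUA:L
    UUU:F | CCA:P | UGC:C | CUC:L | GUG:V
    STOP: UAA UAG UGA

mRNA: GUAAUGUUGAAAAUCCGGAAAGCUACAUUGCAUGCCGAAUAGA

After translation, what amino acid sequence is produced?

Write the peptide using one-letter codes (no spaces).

Answer: MLKIRKATLHAE

Derivation:
start AUG at pos 3
pos 3: AUG -> M; peptide=M
pos 6: UUG -> L; peptide=ML
pos 9: AAA -> K; peptide=MLK
pos 12: AUC -> I; peptide=MLKI
pos 15: CGG -> R; peptide=MLKIR
pos 18: AAA -> K; peptide=MLKIRK
pos 21: GCU -> A; peptide=MLKIRKA
pos 24: ACA -> T; peptide=MLKIRKAT
pos 27: UUG -> L; peptide=MLKIRKATL
pos 30: CAU -> H; peptide=MLKIRKATLH
pos 33: GCC -> A; peptide=MLKIRKATLHA
pos 36: GAA -> E; peptide=MLKIRKATLHAE
pos 39: UAG -> STOP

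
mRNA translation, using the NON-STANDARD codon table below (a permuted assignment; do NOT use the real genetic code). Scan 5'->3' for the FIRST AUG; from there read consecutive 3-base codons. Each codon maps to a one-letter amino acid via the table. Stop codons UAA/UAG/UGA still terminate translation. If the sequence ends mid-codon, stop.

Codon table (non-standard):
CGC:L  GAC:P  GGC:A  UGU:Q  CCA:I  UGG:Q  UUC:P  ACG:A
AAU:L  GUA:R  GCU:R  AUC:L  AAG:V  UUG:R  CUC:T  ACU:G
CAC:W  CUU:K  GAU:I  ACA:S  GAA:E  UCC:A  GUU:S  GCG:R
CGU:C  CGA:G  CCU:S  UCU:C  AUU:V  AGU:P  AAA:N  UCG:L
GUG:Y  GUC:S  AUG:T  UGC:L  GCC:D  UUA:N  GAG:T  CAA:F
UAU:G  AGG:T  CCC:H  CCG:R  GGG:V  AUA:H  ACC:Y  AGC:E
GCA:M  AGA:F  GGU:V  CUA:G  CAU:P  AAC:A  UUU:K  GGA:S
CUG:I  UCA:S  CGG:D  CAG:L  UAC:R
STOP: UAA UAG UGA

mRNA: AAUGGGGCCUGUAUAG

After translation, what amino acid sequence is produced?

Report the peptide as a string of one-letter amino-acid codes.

Answer: TVSR

Derivation:
start AUG at pos 1
pos 1: AUG -> T; peptide=T
pos 4: GGG -> V; peptide=TV
pos 7: CCU -> S; peptide=TVS
pos 10: GUA -> R; peptide=TVSR
pos 13: UAG -> STOP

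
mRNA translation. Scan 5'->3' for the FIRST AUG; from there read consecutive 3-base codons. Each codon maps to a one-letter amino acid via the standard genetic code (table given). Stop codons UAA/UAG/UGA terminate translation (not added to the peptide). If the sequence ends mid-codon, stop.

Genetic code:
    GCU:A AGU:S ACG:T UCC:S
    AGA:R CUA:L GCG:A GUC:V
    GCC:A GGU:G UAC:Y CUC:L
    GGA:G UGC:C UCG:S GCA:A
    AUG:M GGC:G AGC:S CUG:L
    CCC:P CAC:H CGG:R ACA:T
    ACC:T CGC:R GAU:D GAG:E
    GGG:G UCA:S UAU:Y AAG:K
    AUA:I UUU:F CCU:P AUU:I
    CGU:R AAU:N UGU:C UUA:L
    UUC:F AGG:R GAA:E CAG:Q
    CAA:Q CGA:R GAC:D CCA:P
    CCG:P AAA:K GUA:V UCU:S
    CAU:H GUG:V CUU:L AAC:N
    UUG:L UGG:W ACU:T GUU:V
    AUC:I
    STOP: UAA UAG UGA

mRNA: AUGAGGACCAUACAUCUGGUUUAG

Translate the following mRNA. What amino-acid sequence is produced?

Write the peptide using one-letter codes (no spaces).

Answer: MRTIHLV

Derivation:
start AUG at pos 0
pos 0: AUG -> M; peptide=M
pos 3: AGG -> R; peptide=MR
pos 6: ACC -> T; peptide=MRT
pos 9: AUA -> I; peptide=MRTI
pos 12: CAU -> H; peptide=MRTIH
pos 15: CUG -> L; peptide=MRTIHL
pos 18: GUU -> V; peptide=MRTIHLV
pos 21: UAG -> STOP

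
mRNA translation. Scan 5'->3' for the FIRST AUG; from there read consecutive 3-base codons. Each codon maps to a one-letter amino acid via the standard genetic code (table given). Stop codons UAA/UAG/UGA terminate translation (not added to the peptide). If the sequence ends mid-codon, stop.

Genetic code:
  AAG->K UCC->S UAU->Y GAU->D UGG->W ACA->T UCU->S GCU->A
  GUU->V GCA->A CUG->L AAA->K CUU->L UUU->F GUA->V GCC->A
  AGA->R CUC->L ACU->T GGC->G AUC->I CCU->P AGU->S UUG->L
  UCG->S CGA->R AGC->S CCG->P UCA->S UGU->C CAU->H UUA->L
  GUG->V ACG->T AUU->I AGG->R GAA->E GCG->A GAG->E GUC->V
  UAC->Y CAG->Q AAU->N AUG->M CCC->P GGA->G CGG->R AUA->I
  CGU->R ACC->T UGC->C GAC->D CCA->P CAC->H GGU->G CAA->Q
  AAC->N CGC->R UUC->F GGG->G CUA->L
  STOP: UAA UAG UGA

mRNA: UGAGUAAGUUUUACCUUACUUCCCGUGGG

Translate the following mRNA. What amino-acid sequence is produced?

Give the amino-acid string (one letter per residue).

no AUG start codon found

Answer: (empty: no AUG start codon)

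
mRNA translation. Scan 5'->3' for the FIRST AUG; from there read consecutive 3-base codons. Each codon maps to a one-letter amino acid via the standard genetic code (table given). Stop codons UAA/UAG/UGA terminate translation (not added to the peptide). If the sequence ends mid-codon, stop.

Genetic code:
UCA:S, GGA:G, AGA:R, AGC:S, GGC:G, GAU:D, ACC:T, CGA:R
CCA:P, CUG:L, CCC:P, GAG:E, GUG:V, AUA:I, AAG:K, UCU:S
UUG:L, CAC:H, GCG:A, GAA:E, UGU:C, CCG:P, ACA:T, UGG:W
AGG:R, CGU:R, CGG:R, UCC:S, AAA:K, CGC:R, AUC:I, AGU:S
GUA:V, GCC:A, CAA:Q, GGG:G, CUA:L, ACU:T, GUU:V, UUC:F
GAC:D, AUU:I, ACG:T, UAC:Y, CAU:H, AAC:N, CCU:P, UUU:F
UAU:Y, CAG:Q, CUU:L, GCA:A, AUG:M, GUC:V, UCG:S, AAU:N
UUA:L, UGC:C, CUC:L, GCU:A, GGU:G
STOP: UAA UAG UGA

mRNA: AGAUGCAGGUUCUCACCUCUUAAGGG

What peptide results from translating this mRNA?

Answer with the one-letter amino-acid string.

start AUG at pos 2
pos 2: AUG -> M; peptide=M
pos 5: CAG -> Q; peptide=MQ
pos 8: GUU -> V; peptide=MQV
pos 11: CUC -> L; peptide=MQVL
pos 14: ACC -> T; peptide=MQVLT
pos 17: UCU -> S; peptide=MQVLTS
pos 20: UAA -> STOP

Answer: MQVLTS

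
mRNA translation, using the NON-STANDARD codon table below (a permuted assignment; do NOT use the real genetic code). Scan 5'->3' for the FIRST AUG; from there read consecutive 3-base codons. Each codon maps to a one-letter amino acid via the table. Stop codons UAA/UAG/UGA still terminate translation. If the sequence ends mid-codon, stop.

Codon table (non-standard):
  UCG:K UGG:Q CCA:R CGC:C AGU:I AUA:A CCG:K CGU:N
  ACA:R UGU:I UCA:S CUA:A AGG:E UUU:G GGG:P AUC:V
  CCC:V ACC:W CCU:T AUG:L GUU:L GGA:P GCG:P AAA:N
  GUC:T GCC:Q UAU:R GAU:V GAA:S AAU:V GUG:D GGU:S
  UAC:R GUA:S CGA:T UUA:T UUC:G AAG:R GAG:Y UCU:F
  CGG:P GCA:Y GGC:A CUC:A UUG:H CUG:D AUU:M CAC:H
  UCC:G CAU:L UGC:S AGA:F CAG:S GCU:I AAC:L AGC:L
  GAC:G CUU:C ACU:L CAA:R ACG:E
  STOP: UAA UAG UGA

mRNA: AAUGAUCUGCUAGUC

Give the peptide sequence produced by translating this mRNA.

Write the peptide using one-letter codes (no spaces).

start AUG at pos 1
pos 1: AUG -> L; peptide=L
pos 4: AUC -> V; peptide=LV
pos 7: UGC -> S; peptide=LVS
pos 10: UAG -> STOP

Answer: LVS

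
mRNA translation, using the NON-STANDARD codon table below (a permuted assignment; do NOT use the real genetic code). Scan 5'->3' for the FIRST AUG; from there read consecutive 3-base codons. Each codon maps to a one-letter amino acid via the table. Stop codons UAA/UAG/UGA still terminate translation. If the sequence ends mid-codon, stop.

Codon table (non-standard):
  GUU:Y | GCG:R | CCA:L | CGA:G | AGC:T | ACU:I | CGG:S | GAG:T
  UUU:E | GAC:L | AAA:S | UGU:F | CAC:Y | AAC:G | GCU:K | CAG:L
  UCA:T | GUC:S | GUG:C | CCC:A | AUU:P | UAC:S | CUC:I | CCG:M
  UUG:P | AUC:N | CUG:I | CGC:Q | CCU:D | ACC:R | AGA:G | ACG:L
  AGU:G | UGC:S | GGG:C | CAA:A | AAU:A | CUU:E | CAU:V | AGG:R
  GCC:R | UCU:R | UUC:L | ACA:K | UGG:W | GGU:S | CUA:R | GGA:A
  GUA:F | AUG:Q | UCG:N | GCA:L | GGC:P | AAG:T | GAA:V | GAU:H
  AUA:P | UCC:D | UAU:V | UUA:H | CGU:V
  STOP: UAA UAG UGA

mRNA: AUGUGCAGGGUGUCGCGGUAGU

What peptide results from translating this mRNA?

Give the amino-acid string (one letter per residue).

start AUG at pos 0
pos 0: AUG -> Q; peptide=Q
pos 3: UGC -> S; peptide=QS
pos 6: AGG -> R; peptide=QSR
pos 9: GUG -> C; peptide=QSRC
pos 12: UCG -> N; peptide=QSRCN
pos 15: CGG -> S; peptide=QSRCNS
pos 18: UAG -> STOP

Answer: QSRCNS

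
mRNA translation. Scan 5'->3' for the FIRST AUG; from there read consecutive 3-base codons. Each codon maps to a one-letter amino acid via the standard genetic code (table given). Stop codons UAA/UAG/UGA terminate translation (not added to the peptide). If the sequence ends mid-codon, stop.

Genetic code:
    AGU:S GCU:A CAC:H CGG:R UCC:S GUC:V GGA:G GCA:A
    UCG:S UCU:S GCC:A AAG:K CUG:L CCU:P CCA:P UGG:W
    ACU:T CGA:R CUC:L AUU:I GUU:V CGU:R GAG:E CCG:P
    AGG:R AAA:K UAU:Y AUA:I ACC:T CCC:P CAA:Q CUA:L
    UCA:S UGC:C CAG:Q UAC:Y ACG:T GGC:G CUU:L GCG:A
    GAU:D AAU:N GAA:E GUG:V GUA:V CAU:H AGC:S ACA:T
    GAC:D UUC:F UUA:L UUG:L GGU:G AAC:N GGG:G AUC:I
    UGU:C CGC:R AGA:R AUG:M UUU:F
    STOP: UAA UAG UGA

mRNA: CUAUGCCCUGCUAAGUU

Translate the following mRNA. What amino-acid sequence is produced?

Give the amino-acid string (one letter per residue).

start AUG at pos 2
pos 2: AUG -> M; peptide=M
pos 5: CCC -> P; peptide=MP
pos 8: UGC -> C; peptide=MPC
pos 11: UAA -> STOP

Answer: MPC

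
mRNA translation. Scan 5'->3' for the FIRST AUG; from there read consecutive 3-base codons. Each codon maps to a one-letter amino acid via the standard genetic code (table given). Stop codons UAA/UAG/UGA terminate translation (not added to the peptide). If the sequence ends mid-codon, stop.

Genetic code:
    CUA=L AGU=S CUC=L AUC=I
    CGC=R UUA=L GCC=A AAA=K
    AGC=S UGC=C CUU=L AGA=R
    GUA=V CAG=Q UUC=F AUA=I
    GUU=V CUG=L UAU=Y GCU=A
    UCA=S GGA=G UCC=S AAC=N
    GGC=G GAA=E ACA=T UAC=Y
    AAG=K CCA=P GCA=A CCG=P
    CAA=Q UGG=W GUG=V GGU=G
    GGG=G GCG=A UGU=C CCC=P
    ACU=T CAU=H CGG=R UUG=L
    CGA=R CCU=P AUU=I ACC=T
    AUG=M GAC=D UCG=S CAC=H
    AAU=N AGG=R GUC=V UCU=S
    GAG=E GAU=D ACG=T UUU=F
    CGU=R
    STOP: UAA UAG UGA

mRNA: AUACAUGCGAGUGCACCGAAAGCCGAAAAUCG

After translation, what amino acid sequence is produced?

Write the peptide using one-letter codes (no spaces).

start AUG at pos 4
pos 4: AUG -> M; peptide=M
pos 7: CGA -> R; peptide=MR
pos 10: GUG -> V; peptide=MRV
pos 13: CAC -> H; peptide=MRVH
pos 16: CGA -> R; peptide=MRVHR
pos 19: AAG -> K; peptide=MRVHRK
pos 22: CCG -> P; peptide=MRVHRKP
pos 25: AAA -> K; peptide=MRVHRKPK
pos 28: AUC -> I; peptide=MRVHRKPKI
pos 31: only 1 nt remain (<3), stop (end of mRNA)

Answer: MRVHRKPKI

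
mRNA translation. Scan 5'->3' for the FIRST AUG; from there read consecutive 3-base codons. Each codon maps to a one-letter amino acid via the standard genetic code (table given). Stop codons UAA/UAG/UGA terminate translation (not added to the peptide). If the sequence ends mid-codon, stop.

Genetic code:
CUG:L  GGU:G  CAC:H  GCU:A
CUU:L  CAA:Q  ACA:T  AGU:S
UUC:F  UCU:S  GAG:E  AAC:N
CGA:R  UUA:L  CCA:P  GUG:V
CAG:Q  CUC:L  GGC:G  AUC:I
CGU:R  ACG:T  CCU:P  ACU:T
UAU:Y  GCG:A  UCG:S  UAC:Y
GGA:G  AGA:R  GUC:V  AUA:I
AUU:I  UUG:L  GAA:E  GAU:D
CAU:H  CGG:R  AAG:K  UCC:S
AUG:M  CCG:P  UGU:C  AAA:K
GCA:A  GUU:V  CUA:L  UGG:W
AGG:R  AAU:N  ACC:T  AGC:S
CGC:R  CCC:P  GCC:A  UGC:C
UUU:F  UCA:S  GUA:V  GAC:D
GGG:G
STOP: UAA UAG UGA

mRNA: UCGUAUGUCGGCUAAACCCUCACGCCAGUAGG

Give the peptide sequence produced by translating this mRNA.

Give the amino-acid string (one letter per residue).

start AUG at pos 4
pos 4: AUG -> M; peptide=M
pos 7: UCG -> S; peptide=MS
pos 10: GCU -> A; peptide=MSA
pos 13: AAA -> K; peptide=MSAK
pos 16: CCC -> P; peptide=MSAKP
pos 19: UCA -> S; peptide=MSAKPS
pos 22: CGC -> R; peptide=MSAKPSR
pos 25: CAG -> Q; peptide=MSAKPSRQ
pos 28: UAG -> STOP

Answer: MSAKPSRQ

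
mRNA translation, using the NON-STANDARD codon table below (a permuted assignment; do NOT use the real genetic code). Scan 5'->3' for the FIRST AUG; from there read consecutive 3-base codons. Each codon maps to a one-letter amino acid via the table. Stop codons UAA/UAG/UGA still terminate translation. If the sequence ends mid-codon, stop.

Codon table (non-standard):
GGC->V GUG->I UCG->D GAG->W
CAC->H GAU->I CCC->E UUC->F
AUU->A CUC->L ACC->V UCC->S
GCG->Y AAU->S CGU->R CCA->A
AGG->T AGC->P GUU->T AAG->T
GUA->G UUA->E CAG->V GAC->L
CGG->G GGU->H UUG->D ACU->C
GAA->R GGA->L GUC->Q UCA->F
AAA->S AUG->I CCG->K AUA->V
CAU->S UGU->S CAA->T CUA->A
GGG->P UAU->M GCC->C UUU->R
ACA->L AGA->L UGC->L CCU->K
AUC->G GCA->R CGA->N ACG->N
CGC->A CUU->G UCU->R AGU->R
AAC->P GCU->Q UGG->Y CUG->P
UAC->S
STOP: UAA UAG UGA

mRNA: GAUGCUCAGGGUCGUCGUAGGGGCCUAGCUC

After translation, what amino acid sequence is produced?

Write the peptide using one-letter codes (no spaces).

Answer: ILTQQGPC

Derivation:
start AUG at pos 1
pos 1: AUG -> I; peptide=I
pos 4: CUC -> L; peptide=IL
pos 7: AGG -> T; peptide=ILT
pos 10: GUC -> Q; peptide=ILTQ
pos 13: GUC -> Q; peptide=ILTQQ
pos 16: GUA -> G; peptide=ILTQQG
pos 19: GGG -> P; peptide=ILTQQGP
pos 22: GCC -> C; peptide=ILTQQGPC
pos 25: UAG -> STOP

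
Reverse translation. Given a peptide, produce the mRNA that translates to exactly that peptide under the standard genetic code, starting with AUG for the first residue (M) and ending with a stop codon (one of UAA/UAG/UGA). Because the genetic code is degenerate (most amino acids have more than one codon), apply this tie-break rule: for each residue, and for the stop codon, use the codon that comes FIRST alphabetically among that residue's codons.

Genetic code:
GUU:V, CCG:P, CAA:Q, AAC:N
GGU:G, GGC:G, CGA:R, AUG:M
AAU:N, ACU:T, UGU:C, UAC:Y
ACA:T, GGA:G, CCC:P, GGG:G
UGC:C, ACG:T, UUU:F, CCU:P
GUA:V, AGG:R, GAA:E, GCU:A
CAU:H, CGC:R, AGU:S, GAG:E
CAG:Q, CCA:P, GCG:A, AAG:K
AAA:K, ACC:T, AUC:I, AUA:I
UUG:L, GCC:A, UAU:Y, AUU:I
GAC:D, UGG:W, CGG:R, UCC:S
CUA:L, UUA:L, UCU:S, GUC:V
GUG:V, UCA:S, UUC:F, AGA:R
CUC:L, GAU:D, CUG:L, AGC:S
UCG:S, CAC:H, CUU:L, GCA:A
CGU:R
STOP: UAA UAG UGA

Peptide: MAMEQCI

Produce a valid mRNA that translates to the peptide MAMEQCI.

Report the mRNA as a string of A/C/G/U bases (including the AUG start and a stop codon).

Answer: mRNA: AUGGCAAUGGAACAAUGCAUAUAA

Derivation:
residue 1: M -> AUG (start codon)
residue 2: A codons sorted = GCA,GCC,GCG,GCU -> pick first = GCA
residue 3: M -> AUG (only codon)
residue 4: E codons sorted = GAA,GAG -> pick first = GAA
residue 5: Q codons sorted = CAA,CAG -> pick first = CAA
residue 6: C codons sorted = UGC,UGU -> pick first = UGC
residue 7: I codons sorted = AUA,AUC,AUU -> pick first = AUA
terminator: stop codons sorted = UAA,UAG,UGA -> pick first = UAA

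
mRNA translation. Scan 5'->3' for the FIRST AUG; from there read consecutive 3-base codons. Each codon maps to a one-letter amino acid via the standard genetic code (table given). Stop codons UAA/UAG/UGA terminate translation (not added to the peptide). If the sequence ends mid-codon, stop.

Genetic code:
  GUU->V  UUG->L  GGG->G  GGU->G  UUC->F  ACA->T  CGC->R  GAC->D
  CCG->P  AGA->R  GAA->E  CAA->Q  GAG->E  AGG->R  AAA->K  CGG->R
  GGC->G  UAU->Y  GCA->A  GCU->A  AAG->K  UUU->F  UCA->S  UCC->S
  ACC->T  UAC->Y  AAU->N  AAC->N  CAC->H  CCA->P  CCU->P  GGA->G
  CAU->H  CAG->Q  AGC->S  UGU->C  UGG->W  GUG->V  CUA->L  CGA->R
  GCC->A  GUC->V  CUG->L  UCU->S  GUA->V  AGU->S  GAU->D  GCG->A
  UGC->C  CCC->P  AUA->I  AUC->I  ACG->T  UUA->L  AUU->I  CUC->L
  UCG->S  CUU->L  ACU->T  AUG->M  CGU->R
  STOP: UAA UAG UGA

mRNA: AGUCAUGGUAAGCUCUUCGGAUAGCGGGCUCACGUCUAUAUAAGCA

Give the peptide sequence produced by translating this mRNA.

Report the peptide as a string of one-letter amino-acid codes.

start AUG at pos 4
pos 4: AUG -> M; peptide=M
pos 7: GUA -> V; peptide=MV
pos 10: AGC -> S; peptide=MVS
pos 13: UCU -> S; peptide=MVSS
pos 16: UCG -> S; peptide=MVSSS
pos 19: GAU -> D; peptide=MVSSSD
pos 22: AGC -> S; peptide=MVSSSDS
pos 25: GGG -> G; peptide=MVSSSDSG
pos 28: CUC -> L; peptide=MVSSSDSGL
pos 31: ACG -> T; peptide=MVSSSDSGLT
pos 34: UCU -> S; peptide=MVSSSDSGLTS
pos 37: AUA -> I; peptide=MVSSSDSGLTSI
pos 40: UAA -> STOP

Answer: MVSSSDSGLTSI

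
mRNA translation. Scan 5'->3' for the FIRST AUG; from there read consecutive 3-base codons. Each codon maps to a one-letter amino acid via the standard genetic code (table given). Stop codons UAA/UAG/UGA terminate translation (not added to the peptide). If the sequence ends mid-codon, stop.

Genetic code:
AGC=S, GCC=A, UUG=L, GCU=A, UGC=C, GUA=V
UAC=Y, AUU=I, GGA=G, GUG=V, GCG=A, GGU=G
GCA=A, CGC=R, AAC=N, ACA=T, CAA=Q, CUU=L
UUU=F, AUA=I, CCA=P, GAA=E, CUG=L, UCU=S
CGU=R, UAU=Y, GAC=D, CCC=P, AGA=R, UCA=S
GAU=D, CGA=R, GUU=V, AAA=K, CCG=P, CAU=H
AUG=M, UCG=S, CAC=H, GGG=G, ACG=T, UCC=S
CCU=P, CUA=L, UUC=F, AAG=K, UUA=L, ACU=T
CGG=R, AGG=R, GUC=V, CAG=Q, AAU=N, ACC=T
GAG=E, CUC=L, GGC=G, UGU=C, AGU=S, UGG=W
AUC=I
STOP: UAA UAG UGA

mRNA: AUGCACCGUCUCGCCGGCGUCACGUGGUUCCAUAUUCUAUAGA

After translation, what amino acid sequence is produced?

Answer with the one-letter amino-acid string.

start AUG at pos 0
pos 0: AUG -> M; peptide=M
pos 3: CAC -> H; peptide=MH
pos 6: CGU -> R; peptide=MHR
pos 9: CUC -> L; peptide=MHRL
pos 12: GCC -> A; peptide=MHRLA
pos 15: GGC -> G; peptide=MHRLAG
pos 18: GUC -> V; peptide=MHRLAGV
pos 21: ACG -> T; peptide=MHRLAGVT
pos 24: UGG -> W; peptide=MHRLAGVTW
pos 27: UUC -> F; peptide=MHRLAGVTWF
pos 30: CAU -> H; peptide=MHRLAGVTWFH
pos 33: AUU -> I; peptide=MHRLAGVTWFHI
pos 36: CUA -> L; peptide=MHRLAGVTWFHIL
pos 39: UAG -> STOP

Answer: MHRLAGVTWFHIL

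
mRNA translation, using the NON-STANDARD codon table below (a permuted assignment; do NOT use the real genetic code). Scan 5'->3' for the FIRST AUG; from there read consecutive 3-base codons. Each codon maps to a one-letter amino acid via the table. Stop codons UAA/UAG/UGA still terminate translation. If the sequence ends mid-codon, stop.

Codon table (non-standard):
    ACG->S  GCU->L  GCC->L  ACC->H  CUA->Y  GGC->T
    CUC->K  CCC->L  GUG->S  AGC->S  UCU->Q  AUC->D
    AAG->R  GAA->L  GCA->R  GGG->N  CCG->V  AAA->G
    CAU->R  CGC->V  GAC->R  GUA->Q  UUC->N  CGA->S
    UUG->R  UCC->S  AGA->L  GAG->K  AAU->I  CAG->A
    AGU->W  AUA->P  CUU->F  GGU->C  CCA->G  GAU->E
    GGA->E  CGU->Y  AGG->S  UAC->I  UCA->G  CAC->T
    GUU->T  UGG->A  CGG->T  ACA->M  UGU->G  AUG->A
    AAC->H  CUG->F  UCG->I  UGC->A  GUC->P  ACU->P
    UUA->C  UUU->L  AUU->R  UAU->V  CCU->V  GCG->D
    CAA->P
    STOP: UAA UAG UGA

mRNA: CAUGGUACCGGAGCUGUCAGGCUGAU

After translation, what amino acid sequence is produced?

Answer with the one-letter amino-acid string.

Answer: AQVKFGT

Derivation:
start AUG at pos 1
pos 1: AUG -> A; peptide=A
pos 4: GUA -> Q; peptide=AQ
pos 7: CCG -> V; peptide=AQV
pos 10: GAG -> K; peptide=AQVK
pos 13: CUG -> F; peptide=AQVKF
pos 16: UCA -> G; peptide=AQVKFG
pos 19: GGC -> T; peptide=AQVKFGT
pos 22: UGA -> STOP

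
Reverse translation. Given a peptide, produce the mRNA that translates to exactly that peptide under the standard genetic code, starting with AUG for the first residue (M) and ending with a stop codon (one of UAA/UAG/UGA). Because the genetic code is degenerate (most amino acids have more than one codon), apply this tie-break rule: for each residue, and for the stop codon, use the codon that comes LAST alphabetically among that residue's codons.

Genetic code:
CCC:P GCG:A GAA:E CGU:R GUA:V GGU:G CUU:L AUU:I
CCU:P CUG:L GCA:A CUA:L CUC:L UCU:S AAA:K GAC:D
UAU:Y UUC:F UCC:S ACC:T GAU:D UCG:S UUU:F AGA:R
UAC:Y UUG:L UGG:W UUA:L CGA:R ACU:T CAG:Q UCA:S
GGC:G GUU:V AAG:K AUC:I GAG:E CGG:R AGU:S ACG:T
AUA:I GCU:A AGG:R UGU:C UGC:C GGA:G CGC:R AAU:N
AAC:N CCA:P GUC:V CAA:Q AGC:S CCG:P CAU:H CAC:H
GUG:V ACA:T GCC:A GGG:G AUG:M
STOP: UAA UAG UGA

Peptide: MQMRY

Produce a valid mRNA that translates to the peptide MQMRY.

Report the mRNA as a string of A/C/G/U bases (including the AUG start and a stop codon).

residue 1: M -> AUG (start codon)
residue 2: Q codons sorted = CAA,CAG -> pick last = CAG
residue 3: M -> AUG (only codon)
residue 4: R codons sorted = AGA,AGG,CGA,CGC,CGG,CGU -> pick last = CGU
residue 5: Y codons sorted = UAC,UAU -> pick last = UAU
terminator: stop codons sorted = UAA,UAG,UGA -> pick last = UGA

Answer: mRNA: AUGCAGAUGCGUUAUUGA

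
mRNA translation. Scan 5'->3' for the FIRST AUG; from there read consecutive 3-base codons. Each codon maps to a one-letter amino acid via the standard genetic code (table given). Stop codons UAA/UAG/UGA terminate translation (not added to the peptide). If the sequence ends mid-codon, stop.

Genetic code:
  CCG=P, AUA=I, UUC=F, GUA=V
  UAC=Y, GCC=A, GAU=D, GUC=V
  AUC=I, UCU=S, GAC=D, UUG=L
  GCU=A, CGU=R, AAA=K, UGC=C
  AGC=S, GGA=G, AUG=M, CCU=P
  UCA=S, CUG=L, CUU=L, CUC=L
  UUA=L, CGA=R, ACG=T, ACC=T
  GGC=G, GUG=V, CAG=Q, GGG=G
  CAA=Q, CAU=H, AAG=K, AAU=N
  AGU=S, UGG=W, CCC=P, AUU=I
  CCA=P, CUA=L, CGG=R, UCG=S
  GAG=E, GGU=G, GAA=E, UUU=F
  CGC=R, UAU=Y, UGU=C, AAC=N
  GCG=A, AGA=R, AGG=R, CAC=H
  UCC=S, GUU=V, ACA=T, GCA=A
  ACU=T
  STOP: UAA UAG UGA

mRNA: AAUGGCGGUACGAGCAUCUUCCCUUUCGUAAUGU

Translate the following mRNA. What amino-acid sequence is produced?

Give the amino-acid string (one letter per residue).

start AUG at pos 1
pos 1: AUG -> M; peptide=M
pos 4: GCG -> A; peptide=MA
pos 7: GUA -> V; peptide=MAV
pos 10: CGA -> R; peptide=MAVR
pos 13: GCA -> A; peptide=MAVRA
pos 16: UCU -> S; peptide=MAVRAS
pos 19: UCC -> S; peptide=MAVRASS
pos 22: CUU -> L; peptide=MAVRASSL
pos 25: UCG -> S; peptide=MAVRASSLS
pos 28: UAA -> STOP

Answer: MAVRASSLS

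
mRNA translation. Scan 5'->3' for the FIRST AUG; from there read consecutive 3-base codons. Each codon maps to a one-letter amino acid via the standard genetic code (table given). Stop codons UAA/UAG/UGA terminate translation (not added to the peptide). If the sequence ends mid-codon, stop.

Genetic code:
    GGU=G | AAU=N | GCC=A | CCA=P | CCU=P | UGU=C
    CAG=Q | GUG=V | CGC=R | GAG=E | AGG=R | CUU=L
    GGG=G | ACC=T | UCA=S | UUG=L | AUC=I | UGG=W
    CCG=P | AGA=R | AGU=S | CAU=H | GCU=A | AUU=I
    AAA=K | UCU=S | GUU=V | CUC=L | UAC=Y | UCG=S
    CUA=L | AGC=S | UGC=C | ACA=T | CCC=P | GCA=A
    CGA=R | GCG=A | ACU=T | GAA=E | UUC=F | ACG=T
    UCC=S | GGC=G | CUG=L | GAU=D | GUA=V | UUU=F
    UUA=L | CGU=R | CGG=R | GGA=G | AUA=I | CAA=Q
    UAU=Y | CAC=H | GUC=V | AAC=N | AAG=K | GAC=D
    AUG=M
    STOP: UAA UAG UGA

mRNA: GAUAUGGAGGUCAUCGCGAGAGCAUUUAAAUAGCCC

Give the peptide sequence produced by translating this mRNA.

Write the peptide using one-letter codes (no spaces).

start AUG at pos 3
pos 3: AUG -> M; peptide=M
pos 6: GAG -> E; peptide=ME
pos 9: GUC -> V; peptide=MEV
pos 12: AUC -> I; peptide=MEVI
pos 15: GCG -> A; peptide=MEVIA
pos 18: AGA -> R; peptide=MEVIAR
pos 21: GCA -> A; peptide=MEVIARA
pos 24: UUU -> F; peptide=MEVIARAF
pos 27: AAA -> K; peptide=MEVIARAFK
pos 30: UAG -> STOP

Answer: MEVIARAFK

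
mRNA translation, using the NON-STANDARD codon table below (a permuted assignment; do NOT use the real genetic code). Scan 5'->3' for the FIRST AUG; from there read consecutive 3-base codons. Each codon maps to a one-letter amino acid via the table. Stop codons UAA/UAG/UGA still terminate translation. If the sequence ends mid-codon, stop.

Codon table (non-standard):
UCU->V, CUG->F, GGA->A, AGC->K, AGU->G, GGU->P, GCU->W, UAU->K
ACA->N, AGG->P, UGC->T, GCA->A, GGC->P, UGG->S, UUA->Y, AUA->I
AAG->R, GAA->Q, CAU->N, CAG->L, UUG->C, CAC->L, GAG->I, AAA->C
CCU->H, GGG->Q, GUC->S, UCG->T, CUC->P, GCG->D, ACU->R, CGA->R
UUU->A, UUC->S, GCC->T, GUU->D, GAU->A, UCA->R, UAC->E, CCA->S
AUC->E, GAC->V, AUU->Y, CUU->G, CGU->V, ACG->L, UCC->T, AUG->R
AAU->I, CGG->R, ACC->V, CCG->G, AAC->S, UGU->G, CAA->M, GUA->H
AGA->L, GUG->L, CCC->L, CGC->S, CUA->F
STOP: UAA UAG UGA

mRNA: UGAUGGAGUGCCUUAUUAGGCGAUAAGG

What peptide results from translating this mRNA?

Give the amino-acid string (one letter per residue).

Answer: RITGYPR

Derivation:
start AUG at pos 2
pos 2: AUG -> R; peptide=R
pos 5: GAG -> I; peptide=RI
pos 8: UGC -> T; peptide=RIT
pos 11: CUU -> G; peptide=RITG
pos 14: AUU -> Y; peptide=RITGY
pos 17: AGG -> P; peptide=RITGYP
pos 20: CGA -> R; peptide=RITGYPR
pos 23: UAA -> STOP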